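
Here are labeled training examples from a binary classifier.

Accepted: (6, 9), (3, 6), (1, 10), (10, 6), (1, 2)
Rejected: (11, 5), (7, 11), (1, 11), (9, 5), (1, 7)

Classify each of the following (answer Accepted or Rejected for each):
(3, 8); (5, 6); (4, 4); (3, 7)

Accepted, Accepted, Accepted, Rejected

The simplest hypothesis consistent with all the labels is: product is even.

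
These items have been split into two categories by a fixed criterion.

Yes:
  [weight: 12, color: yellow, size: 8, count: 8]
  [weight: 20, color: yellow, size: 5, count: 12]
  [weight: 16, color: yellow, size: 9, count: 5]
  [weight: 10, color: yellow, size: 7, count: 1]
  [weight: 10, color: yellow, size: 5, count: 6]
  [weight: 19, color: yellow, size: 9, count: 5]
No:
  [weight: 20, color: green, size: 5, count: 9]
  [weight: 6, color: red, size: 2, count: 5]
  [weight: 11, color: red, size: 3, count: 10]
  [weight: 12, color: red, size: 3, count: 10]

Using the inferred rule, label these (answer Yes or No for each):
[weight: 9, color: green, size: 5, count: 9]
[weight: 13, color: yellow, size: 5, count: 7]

No, Yes

Every 'Yes' example satisfies: color is yellow. None of the 'No' examples do.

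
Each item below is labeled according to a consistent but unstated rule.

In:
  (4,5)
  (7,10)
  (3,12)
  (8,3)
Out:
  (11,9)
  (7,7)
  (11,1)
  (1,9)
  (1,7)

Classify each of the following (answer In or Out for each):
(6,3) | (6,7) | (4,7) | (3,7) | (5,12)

In, In, In, Out, In

The classifier is using: sum is odd.
(6,3) — 6+3 = 9, hence In.
(6,7) — 6+7 = 13, hence In.
(4,7) — 4+7 = 11, hence In.
(3,7) — 3+7 = 10, hence Out.
(5,12) — 5+12 = 17, hence In.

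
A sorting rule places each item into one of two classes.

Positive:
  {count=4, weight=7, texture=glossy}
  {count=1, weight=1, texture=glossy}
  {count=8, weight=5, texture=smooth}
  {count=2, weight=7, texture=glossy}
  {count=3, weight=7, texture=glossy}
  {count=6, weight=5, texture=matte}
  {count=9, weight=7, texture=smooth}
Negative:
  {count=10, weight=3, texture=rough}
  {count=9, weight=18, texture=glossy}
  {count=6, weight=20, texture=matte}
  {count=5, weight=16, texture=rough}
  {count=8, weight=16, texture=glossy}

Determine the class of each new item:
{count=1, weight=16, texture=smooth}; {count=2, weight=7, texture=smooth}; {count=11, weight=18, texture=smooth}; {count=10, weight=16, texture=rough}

One predicate separates the groups cleanly: weight ≤ 7 AND count ≤ 9.
{count=1, weight=16, texture=smooth} → weight = 16, count = 1 → Negative. {count=2, weight=7, texture=smooth} → weight = 7, count = 2 → Positive. {count=11, weight=18, texture=smooth} → weight = 18, count = 11 → Negative. {count=10, weight=16, texture=rough} → weight = 16, count = 10 → Negative.

Negative, Positive, Negative, Negative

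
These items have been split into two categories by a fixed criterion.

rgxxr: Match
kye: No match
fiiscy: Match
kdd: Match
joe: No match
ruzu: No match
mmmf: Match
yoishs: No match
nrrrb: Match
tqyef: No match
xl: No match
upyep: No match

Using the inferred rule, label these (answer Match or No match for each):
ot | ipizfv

No match, No match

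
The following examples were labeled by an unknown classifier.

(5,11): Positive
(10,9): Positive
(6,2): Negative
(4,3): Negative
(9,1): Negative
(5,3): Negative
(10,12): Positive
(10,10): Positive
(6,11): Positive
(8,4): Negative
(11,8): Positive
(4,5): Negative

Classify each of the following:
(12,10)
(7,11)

Positive, Positive

The common property of the 'Positive' items is: sum ≥ 16. No 'Negative' item has it.
(12,10): 12+10 = 22, passes → Positive.
(7,11): 7+11 = 18, passes → Positive.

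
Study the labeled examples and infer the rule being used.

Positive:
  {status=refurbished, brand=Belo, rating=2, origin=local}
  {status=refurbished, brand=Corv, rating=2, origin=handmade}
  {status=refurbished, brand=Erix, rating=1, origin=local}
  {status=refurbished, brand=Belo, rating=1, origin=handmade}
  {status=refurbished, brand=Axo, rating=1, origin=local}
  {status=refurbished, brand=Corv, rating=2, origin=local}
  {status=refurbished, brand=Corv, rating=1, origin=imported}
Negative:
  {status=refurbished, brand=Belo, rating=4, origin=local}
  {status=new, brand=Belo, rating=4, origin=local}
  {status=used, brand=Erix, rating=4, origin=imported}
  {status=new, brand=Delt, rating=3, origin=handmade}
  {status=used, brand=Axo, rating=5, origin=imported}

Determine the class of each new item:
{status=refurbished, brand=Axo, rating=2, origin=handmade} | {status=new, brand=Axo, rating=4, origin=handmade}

Rule: rating ≤ 2. This holds for each 'Positive' example and fails for each 'Negative' one.
{status=refurbished, brand=Axo, rating=2, origin=handmade} → rating = 2 → Positive. {status=new, brand=Axo, rating=4, origin=handmade} → rating = 4 → Negative.

Positive, Negative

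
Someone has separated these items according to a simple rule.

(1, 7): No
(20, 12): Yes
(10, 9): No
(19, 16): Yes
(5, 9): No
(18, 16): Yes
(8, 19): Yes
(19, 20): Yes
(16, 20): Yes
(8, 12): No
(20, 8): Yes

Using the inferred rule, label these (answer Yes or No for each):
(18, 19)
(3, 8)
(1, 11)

'Yes' ⟺ sum ≥ 27.
Yes: (18, 19), since 18+19 = 37. No: (3, 8), since 3+8 = 11. No: (1, 11), since 1+11 = 12.

Yes, No, No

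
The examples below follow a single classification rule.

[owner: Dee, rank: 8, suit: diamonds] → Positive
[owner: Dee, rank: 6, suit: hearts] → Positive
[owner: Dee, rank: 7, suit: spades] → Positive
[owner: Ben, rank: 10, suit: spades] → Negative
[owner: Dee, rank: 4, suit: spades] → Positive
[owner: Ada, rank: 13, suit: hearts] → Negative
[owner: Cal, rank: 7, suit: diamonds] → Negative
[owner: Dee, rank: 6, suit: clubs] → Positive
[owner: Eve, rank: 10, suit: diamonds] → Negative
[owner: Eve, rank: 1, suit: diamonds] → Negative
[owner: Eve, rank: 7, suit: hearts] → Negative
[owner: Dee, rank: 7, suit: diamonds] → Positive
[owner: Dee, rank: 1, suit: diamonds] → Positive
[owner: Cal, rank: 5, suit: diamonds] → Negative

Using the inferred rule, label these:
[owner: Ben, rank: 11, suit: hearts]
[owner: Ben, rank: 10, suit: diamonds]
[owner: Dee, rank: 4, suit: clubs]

Negative, Negative, Positive

Checking candidate rules against both groups, what survives is: owner is Dee.
[owner: Ben, rank: 11, suit: hearts] — owner is Ben, hence Negative. [owner: Ben, rank: 10, suit: diamonds] — owner is Ben, hence Negative. [owner: Dee, rank: 4, suit: clubs] — owner is Dee, hence Positive.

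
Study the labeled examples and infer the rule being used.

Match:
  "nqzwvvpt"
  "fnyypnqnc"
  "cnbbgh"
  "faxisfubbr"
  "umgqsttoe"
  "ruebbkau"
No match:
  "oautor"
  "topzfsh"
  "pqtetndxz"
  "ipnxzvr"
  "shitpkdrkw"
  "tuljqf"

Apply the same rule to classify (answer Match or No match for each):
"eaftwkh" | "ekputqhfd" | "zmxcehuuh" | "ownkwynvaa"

No match, No match, Match, Match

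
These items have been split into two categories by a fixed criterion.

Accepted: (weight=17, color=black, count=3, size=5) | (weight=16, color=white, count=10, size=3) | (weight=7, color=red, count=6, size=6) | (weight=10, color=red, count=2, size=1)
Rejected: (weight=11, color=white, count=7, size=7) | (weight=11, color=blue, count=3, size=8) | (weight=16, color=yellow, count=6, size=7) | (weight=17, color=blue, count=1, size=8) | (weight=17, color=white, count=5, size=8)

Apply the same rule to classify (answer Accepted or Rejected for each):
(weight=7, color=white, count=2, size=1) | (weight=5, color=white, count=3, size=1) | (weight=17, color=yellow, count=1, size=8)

Accepted, Accepted, Rejected

Rule: size ≤ 6. This holds for each 'Accepted' example and fails for each 'Rejected' one.
(weight=7, color=white, count=2, size=1) — size = 1, hence Accepted. (weight=5, color=white, count=3, size=1) — size = 1, hence Accepted. (weight=17, color=yellow, count=1, size=8) — size = 8, hence Rejected.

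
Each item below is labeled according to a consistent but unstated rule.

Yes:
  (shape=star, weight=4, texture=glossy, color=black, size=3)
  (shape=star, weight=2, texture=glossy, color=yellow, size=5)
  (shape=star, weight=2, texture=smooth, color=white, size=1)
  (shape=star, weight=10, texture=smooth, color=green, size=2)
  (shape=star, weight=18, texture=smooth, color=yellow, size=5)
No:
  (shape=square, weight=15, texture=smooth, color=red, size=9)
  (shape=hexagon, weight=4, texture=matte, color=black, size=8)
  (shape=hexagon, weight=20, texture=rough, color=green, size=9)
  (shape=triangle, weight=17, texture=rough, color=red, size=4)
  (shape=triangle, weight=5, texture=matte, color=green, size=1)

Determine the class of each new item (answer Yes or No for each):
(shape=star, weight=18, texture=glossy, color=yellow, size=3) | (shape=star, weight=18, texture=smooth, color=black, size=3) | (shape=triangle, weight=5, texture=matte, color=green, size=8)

Checking candidate rules against both groups, what survives is: shape is star.
(shape=star, weight=18, texture=glossy, color=yellow, size=3): Yes (shape is star). (shape=star, weight=18, texture=smooth, color=black, size=3): Yes (shape is star). (shape=triangle, weight=5, texture=matte, color=green, size=8): No (shape is triangle).

Yes, Yes, No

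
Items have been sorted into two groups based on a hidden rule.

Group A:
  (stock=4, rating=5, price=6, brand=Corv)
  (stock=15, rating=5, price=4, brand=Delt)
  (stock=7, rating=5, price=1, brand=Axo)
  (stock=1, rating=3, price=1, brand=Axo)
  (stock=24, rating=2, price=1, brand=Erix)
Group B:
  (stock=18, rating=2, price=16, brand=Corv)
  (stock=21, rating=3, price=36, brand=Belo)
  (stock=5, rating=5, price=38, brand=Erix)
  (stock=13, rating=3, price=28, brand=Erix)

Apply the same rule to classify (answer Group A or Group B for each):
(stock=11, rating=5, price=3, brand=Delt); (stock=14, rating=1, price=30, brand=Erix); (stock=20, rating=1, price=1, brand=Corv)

Group A, Group B, Group A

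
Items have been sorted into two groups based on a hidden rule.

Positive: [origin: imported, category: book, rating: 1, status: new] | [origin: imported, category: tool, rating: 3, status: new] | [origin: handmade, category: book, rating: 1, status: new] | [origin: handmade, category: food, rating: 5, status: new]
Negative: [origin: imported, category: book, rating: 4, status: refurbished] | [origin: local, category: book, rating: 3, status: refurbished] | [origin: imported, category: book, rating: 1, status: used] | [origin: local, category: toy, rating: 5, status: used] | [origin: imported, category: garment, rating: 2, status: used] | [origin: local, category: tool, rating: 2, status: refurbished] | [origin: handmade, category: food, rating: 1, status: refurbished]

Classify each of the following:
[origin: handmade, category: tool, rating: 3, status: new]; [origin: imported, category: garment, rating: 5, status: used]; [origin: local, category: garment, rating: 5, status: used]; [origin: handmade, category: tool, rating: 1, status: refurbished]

Positive, Negative, Negative, Negative

Rule: status is new. This holds for each 'Positive' example and fails for each 'Negative' one.
[origin: handmade, category: tool, rating: 3, status: new]: status is new, passes → Positive.
[origin: imported, category: garment, rating: 5, status: used]: status is used, doesn't qualify → Negative.
[origin: local, category: garment, rating: 5, status: used]: status is used, doesn't qualify → Negative.
[origin: handmade, category: tool, rating: 1, status: refurbished]: status is refurbished, doesn't qualify → Negative.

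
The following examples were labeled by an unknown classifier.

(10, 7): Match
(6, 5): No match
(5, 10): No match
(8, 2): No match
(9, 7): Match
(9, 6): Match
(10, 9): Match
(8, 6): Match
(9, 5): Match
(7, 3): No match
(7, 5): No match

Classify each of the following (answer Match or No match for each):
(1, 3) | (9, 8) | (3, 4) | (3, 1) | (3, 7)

No match, Match, No match, No match, No match

Rule: first > second AND sum ≥ 14. This holds for each 'Match' example and fails for each 'No match' one.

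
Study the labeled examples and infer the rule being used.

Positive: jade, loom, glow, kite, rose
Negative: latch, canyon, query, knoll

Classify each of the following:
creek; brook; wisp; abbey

Negative, Negative, Positive, Negative

The common property of the 'Positive' items is: length 4. No 'Negative' item has it.
creek: length 5 — doesn't qualify, so Negative.
brook: length 5 — doesn't qualify, so Negative.
wisp: length 4 — satisfies this, so Positive.
abbey: length 5 — doesn't qualify, so Negative.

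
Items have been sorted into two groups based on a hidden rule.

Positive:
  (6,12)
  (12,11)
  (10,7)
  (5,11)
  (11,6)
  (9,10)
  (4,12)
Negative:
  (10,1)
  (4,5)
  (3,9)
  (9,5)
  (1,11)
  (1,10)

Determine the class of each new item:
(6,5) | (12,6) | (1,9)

Negative, Positive, Negative

The distinguishing property — sum ≥ 16 — holds for all the 'Positive' cases and none of the 'Negative' cases.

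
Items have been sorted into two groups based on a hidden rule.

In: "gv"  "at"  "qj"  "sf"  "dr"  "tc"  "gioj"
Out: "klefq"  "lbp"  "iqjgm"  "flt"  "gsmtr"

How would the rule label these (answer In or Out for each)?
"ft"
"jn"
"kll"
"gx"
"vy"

In, In, Out, In, In

Checking candidate rules against both groups, what survives is: even length.
"ft": length 2, fits → In.
"jn": length 2, fits → In.
"kll": length 3, fails the rule → Out.
"gx": length 2, fits → In.
"vy": length 2, fits → In.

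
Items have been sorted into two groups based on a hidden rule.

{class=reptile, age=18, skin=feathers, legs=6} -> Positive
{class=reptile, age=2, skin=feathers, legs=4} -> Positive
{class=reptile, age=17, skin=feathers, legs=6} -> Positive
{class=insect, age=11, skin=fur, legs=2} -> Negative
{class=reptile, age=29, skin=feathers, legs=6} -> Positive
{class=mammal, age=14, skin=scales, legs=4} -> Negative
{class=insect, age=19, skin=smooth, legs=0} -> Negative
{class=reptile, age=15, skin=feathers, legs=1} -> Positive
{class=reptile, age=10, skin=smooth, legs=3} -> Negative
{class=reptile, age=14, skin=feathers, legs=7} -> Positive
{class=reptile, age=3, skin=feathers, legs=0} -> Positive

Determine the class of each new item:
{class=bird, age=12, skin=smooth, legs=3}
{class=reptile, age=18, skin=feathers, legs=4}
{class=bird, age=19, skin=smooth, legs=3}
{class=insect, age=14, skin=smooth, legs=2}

Negative, Positive, Negative, Negative

Rule: skin is feathers. This holds for each 'Positive' example and fails for each 'Negative' one.
{class=bird, age=12, skin=smooth, legs=3}: skin is smooth, does not satisfy this → Negative. {class=reptile, age=18, skin=feathers, legs=4}: skin is feathers, checks out → Positive. {class=bird, age=19, skin=smooth, legs=3}: skin is smooth, does not satisfy this → Negative. {class=insect, age=14, skin=smooth, legs=2}: skin is smooth, does not satisfy this → Negative.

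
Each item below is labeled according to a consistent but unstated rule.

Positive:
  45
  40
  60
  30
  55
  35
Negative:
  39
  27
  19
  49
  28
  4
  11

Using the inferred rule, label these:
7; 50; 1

Looking at the examples, the only property every 'Positive' case has and every 'Negative' case lacks is: multiple of 5.
7: 7 = 5·1 + 2, does not satisfy this → Negative.
50: 50 = 5·10, passes → Positive.
1: 1 = 5·0 + 1, does not satisfy this → Negative.

Negative, Positive, Negative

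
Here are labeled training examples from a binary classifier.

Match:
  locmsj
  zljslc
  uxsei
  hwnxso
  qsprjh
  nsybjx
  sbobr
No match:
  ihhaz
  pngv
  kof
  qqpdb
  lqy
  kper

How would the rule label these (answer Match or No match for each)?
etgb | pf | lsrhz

No match, No match, Match

Checking candidate rules against both groups, what survives is: contains 's'.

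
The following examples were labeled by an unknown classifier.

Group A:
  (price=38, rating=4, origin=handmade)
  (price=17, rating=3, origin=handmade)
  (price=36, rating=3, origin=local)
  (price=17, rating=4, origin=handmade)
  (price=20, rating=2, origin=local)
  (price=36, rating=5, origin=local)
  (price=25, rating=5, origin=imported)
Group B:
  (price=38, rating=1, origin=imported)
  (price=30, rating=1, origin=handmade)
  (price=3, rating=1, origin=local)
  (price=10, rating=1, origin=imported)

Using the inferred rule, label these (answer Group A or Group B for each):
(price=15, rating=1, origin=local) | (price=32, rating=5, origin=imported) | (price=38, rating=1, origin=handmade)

Group B, Group A, Group B

The rule appears to be: rating ≥ 2.
(price=15, rating=1, origin=local): rating = 1, lacks this property → Group B. (price=32, rating=5, origin=imported): rating = 5, has this property → Group A. (price=38, rating=1, origin=handmade): rating = 1, lacks this property → Group B.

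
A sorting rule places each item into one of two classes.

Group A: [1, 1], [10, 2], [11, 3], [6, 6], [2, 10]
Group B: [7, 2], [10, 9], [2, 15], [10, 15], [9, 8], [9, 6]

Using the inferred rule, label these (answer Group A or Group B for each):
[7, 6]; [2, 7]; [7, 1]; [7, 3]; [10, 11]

Group B, Group B, Group A, Group A, Group B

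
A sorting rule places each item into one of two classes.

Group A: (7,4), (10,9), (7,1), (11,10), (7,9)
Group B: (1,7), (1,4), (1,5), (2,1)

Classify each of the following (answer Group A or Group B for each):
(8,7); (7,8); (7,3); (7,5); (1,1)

Group A, Group A, Group A, Group A, Group B

A rule that fits every label: first ≥ 4 — true of each 'Group A' example, false of each 'Group B' one.
(8,7) → first 8 → Group A. (7,8) → first 7 → Group A. (7,3) → first 7 → Group A. (7,5) → first 7 → Group A. (1,1) → first 1 → Group B.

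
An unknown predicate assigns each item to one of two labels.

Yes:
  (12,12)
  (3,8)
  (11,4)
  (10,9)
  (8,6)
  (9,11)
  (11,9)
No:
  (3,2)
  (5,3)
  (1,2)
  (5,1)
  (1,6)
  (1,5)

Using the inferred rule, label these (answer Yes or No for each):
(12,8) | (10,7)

'Yes' ⟺ sum ≥ 11.
(12,8) → 12+8 = 20 → Yes. (10,7) → 10+7 = 17 → Yes.

Yes, Yes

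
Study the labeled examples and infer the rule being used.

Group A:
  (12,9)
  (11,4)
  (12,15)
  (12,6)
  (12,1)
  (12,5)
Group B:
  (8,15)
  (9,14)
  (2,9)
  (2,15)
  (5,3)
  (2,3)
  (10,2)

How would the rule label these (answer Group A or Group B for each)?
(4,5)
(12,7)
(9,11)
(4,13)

Group B, Group A, Group B, Group B

The common property of the 'Group A' items is: first ≥ 11. No 'Group B' item has it.
(4,5) → first 4 → Group B.
(12,7) → first 12 → Group A.
(9,11) → first 9 → Group B.
(4,13) → first 4 → Group B.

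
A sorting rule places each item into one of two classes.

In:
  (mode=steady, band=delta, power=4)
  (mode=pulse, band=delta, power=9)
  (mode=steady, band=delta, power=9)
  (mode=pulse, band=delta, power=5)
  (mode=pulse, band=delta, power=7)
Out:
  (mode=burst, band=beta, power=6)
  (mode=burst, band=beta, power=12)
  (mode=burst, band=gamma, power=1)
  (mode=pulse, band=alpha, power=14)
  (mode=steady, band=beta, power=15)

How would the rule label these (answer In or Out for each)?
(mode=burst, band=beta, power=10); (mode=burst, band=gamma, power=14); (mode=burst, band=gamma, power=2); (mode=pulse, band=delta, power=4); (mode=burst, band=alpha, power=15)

Out, Out, Out, In, Out

Comparing the two groups points to one rule — band is delta.
(mode=burst, band=beta, power=10): Out (band is beta).
(mode=burst, band=gamma, power=14): Out (band is gamma).
(mode=burst, band=gamma, power=2): Out (band is gamma).
(mode=pulse, band=delta, power=4): In (band is delta).
(mode=burst, band=alpha, power=15): Out (band is alpha).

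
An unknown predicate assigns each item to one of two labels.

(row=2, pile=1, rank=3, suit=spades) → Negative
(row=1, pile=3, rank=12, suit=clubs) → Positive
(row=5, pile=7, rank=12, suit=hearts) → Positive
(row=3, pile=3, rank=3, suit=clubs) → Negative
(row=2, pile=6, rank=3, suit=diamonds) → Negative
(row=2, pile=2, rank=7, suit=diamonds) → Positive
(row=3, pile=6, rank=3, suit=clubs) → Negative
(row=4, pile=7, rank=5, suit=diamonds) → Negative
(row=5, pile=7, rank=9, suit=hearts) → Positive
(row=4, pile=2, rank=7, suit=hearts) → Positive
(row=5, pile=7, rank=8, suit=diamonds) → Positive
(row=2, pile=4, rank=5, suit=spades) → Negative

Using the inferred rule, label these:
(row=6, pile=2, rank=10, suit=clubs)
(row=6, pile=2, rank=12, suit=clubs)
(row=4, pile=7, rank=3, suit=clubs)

Rule: rank ≥ 7. This holds for each 'Positive' example and fails for each 'Negative' one.

Positive, Positive, Negative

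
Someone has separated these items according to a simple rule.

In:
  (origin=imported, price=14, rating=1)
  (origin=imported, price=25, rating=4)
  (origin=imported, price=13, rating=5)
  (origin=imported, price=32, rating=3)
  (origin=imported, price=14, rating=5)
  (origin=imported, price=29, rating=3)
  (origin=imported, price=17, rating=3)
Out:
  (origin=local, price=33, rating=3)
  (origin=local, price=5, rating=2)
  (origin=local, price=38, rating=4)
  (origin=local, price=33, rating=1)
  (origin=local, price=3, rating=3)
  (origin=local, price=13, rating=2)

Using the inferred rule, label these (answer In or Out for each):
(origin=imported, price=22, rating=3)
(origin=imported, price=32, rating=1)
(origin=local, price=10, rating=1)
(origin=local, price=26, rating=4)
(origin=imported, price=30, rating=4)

One predicate separates the groups cleanly: origin is imported.
(origin=imported, price=22, rating=3): In (origin is imported).
(origin=imported, price=32, rating=1): In (origin is imported).
(origin=local, price=10, rating=1): Out (origin is local).
(origin=local, price=26, rating=4): Out (origin is local).
(origin=imported, price=30, rating=4): In (origin is imported).

In, In, Out, Out, In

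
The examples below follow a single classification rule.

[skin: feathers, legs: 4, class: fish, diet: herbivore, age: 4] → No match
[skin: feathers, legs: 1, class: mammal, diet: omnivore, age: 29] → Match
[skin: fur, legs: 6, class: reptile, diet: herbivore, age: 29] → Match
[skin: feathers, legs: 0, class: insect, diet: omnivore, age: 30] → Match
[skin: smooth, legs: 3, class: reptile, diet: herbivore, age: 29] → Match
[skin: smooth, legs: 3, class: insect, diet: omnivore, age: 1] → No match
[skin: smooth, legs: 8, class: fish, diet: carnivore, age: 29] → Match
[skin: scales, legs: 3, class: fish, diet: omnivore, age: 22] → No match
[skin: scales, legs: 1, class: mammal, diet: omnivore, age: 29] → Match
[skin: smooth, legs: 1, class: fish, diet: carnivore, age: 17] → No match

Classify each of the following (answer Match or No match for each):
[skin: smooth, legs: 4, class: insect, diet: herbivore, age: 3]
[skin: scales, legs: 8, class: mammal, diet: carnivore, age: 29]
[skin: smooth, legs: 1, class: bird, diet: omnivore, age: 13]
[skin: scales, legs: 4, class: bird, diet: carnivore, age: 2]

The rule appears to be: age ≥ 29.
[skin: smooth, legs: 4, class: insect, diet: herbivore, age: 3]: No match (age = 3).
[skin: scales, legs: 8, class: mammal, diet: carnivore, age: 29]: Match (age = 29).
[skin: smooth, legs: 1, class: bird, diet: omnivore, age: 13]: No match (age = 13).
[skin: scales, legs: 4, class: bird, diet: carnivore, age: 2]: No match (age = 2).

No match, Match, No match, No match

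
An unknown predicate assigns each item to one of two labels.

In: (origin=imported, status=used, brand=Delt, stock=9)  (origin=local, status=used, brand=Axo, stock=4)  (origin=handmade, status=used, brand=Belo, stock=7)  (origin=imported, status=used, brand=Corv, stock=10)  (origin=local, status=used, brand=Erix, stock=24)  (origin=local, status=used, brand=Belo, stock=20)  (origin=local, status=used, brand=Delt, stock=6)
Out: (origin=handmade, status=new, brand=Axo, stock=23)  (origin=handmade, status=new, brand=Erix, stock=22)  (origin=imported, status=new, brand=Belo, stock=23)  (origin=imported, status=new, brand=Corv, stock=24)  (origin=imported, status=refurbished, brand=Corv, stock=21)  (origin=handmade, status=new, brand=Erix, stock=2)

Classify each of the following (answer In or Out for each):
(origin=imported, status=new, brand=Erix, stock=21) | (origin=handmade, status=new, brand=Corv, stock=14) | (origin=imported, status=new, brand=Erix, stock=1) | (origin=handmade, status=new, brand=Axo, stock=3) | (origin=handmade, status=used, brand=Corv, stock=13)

Out, Out, Out, Out, In

The classifier is using: status is used.
Out: (origin=imported, status=new, brand=Erix, stock=21), since status is new.
Out: (origin=handmade, status=new, brand=Corv, stock=14), since status is new.
Out: (origin=imported, status=new, brand=Erix, stock=1), since status is new.
Out: (origin=handmade, status=new, brand=Axo, stock=3), since status is new.
In: (origin=handmade, status=used, brand=Corv, stock=13), since status is used.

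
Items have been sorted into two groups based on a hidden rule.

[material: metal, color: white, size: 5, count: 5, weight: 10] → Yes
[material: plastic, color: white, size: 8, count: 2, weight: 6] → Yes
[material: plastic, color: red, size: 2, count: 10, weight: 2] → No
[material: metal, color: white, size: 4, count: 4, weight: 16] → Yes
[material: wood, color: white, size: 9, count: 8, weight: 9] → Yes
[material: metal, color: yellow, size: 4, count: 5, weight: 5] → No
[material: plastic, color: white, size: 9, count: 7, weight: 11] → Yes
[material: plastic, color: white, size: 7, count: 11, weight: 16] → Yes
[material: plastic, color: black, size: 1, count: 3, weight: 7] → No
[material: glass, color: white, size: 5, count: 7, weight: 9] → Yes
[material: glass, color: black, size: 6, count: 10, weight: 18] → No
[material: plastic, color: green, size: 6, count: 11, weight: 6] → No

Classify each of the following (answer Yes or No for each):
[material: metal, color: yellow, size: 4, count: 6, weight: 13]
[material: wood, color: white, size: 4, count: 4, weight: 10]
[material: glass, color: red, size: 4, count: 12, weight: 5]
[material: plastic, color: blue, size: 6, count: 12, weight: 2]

No, Yes, No, No

The simplest hypothesis consistent with all the labels is: color is white.
[material: metal, color: yellow, size: 4, count: 6, weight: 13] → color is yellow → No.
[material: wood, color: white, size: 4, count: 4, weight: 10] → color is white → Yes.
[material: glass, color: red, size: 4, count: 12, weight: 5] → color is red → No.
[material: plastic, color: blue, size: 6, count: 12, weight: 2] → color is blue → No.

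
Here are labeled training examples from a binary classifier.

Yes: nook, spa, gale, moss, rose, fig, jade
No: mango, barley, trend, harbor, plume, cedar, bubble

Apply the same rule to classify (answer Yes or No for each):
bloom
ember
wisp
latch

The distinguishing property — length ≤ 4 — holds for all the 'Yes' cases and none of the 'No' cases.
bloom: No (length 5).
ember: No (length 5).
wisp: Yes (length 4).
latch: No (length 5).

No, No, Yes, No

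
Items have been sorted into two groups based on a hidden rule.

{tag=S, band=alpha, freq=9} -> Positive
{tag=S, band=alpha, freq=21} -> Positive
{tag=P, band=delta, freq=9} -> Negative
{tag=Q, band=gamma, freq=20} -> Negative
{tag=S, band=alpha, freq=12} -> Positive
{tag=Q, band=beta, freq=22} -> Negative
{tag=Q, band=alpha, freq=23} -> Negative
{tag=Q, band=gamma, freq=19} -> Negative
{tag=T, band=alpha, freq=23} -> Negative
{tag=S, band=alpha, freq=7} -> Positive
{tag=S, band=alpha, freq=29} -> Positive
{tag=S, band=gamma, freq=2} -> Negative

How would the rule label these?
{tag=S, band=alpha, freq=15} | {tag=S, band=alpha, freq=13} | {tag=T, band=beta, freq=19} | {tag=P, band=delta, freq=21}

Positive, Positive, Negative, Negative

The classifier is using: band is alpha AND tag is S.
{tag=S, band=alpha, freq=15}: band is alpha, tag is S — qualifies, so Positive. {tag=S, band=alpha, freq=13}: band is alpha, tag is S — qualifies, so Positive. {tag=T, band=beta, freq=19}: band is beta, tag is T — doesn't match, so Negative. {tag=P, band=delta, freq=21}: band is delta, tag is P — doesn't match, so Negative.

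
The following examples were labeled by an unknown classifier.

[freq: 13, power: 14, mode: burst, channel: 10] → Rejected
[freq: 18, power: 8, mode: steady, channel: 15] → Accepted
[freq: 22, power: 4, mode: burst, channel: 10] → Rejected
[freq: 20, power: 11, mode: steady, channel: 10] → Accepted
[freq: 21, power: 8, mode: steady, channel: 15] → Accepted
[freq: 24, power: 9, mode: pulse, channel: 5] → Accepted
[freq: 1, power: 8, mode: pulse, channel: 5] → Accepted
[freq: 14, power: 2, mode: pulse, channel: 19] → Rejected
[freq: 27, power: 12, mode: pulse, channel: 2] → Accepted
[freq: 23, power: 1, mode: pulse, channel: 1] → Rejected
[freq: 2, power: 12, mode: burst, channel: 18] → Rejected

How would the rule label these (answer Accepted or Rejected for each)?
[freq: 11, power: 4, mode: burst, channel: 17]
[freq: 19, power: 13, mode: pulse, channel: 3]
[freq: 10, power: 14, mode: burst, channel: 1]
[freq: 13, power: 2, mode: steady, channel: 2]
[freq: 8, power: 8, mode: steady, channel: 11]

Rejected, Accepted, Rejected, Rejected, Accepted

Every 'Accepted' example satisfies: mode is not burst AND power ≥ 4. None of the 'Rejected' examples do.
[freq: 11, power: 4, mode: burst, channel: 17] — mode is burst, power = 4, hence Rejected. [freq: 19, power: 13, mode: pulse, channel: 3] — mode is pulse, power = 13, hence Accepted. [freq: 10, power: 14, mode: burst, channel: 1] — mode is burst, power = 14, hence Rejected. [freq: 13, power: 2, mode: steady, channel: 2] — mode is steady, power = 2, hence Rejected. [freq: 8, power: 8, mode: steady, channel: 11] — mode is steady, power = 8, hence Accepted.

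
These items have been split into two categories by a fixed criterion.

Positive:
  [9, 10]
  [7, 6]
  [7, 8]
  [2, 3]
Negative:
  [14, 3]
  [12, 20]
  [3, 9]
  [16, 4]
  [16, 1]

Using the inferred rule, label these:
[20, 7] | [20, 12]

Negative, Negative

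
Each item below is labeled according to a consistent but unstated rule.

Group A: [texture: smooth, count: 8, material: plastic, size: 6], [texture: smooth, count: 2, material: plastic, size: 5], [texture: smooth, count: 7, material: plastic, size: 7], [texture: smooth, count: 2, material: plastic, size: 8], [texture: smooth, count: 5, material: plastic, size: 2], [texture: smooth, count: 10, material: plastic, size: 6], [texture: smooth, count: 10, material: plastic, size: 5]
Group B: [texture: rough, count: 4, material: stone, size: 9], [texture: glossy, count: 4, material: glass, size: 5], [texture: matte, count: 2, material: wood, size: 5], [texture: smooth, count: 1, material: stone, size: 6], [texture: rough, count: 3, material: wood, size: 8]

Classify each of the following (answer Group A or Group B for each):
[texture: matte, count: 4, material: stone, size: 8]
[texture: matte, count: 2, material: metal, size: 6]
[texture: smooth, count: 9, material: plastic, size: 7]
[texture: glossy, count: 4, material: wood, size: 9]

Group B, Group B, Group A, Group B

Looking at the examples, the only property every 'Group A' case has and every 'Group B' case lacks is: material is plastic.
Group B: [texture: matte, count: 4, material: stone, size: 8], since material is stone. Group B: [texture: matte, count: 2, material: metal, size: 6], since material is metal. Group A: [texture: smooth, count: 9, material: plastic, size: 7], since material is plastic. Group B: [texture: glossy, count: 4, material: wood, size: 9], since material is wood.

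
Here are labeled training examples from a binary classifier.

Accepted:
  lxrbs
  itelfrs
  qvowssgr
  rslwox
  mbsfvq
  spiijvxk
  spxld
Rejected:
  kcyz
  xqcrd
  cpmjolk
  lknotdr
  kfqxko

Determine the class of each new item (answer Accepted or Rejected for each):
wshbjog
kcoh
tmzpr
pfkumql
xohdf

Accepted, Rejected, Rejected, Rejected, Rejected

All 'Accepted' examples share one property — contains 's' — and every 'Rejected' example lacks it.
wshbjog — has 's', hence Accepted. kcoh — no 's', hence Rejected. tmzpr — no 's', hence Rejected. pfkumql — no 's', hence Rejected. xohdf — no 's', hence Rejected.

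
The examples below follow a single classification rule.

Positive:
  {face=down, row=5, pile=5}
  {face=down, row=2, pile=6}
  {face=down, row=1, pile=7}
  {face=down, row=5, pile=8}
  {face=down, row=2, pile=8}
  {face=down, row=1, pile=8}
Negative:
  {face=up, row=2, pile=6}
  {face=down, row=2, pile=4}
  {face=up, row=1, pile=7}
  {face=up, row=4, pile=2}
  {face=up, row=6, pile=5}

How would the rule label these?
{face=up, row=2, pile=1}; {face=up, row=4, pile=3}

Negative, Negative

The rule appears to be: face is down AND pile ≥ 5.
{face=up, row=2, pile=1}: Negative (face is up, pile = 1). {face=up, row=4, pile=3}: Negative (face is up, pile = 3).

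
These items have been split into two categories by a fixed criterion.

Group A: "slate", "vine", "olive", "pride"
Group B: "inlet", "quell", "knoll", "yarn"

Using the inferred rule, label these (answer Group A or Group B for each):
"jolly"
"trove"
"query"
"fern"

The rule appears to be: ends with 'e'.

Group B, Group A, Group B, Group B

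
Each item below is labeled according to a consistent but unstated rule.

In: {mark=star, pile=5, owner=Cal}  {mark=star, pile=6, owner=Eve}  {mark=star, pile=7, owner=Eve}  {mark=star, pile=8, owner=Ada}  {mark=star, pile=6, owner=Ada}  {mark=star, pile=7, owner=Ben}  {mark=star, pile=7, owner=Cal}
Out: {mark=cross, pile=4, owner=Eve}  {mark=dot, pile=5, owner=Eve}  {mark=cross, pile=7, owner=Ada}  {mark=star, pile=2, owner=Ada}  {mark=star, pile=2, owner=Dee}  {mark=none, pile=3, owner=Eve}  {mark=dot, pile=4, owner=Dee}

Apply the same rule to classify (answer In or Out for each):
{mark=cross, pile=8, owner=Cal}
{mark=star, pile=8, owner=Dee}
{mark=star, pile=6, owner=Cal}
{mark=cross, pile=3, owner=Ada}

The common property of the 'In' items is: mark is star AND pile ≥ 3. No 'Out' item has it.
{mark=cross, pile=8, owner=Cal} — mark is cross, pile = 8, hence Out.
{mark=star, pile=8, owner=Dee} — mark is star, pile = 8, hence In.
{mark=star, pile=6, owner=Cal} — mark is star, pile = 6, hence In.
{mark=cross, pile=3, owner=Ada} — mark is cross, pile = 3, hence Out.

Out, In, In, Out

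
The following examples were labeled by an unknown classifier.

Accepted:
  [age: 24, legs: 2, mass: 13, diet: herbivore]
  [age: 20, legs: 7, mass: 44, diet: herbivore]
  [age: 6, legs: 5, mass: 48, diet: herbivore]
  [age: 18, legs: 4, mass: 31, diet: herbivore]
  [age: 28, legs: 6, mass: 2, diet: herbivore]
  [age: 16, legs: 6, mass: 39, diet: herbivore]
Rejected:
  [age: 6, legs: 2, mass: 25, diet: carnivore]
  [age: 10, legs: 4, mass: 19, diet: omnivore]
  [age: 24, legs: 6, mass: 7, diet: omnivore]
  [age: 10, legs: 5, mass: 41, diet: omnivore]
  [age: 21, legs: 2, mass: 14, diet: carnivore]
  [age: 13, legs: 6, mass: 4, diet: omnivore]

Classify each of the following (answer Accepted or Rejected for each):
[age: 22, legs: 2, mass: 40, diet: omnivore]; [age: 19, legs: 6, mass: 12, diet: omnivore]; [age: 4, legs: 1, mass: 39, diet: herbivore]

Rejected, Rejected, Accepted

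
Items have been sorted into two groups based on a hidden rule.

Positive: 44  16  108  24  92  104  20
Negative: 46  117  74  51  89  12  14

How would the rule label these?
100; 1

Positive, Negative

The common property of the 'Positive' items is: multiple of 4 AND at least 14. No 'Negative' item has it.
100 → 100 = 4·25, 100 ≥ 14 → Positive. 1 → 1 = 4·0 + 1, 1 < 14 → Negative.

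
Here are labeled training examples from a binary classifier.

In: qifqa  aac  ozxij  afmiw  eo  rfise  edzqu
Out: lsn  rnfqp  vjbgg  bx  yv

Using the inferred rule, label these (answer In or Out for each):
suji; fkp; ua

In, Out, In

The distinguishing property — has ≥ 1 vowels — holds for all the 'In' cases and none of the 'Out' cases.
In: suji, since 2 vowels.
Out: fkp, since 0 vowels.
In: ua, since 2 vowels.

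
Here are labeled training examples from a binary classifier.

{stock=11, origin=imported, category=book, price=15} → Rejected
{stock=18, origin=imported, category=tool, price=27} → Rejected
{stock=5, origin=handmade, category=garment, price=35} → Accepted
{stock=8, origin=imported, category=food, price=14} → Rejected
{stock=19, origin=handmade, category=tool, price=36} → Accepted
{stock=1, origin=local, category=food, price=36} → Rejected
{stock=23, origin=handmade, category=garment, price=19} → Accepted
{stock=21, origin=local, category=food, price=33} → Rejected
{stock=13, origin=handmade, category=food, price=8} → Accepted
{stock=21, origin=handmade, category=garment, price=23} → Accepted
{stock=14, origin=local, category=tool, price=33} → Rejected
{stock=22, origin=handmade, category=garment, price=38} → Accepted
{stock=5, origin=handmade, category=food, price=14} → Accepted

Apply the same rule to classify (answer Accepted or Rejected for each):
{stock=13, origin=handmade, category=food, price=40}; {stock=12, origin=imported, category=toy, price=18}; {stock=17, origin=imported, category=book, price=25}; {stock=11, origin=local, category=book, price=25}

Accepted, Rejected, Rejected, Rejected

The pattern is that an item is 'Accepted' exactly when: origin is handmade.
Accepted: {stock=13, origin=handmade, category=food, price=40}, since origin is handmade. Rejected: {stock=12, origin=imported, category=toy, price=18}, since origin is imported. Rejected: {stock=17, origin=imported, category=book, price=25}, since origin is imported. Rejected: {stock=11, origin=local, category=book, price=25}, since origin is local.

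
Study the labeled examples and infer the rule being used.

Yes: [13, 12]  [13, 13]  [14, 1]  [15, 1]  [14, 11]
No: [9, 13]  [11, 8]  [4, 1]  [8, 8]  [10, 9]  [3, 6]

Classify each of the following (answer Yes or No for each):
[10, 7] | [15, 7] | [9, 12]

The simplest hypothesis consistent with all the labels is: first ≥ 12.
[10, 7]: No (first 10). [15, 7]: Yes (first 15). [9, 12]: No (first 9).

No, Yes, No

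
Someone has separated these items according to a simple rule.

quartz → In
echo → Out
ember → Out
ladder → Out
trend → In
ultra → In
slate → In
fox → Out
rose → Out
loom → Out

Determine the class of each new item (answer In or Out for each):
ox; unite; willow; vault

Out, In, Out, In

The simplest hypothesis consistent with all the labels is: contains 't'.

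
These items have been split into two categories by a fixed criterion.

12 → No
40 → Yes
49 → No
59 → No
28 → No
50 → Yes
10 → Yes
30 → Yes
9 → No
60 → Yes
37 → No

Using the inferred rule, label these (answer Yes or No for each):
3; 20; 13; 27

Rule: multiple of 5. This holds for each 'Yes' example and fails for each 'No' one.
3: No (3 = 5·0 + 3).
20: Yes (20 = 5·4).
13: No (13 = 5·2 + 3).
27: No (27 = 5·5 + 2).

No, Yes, No, No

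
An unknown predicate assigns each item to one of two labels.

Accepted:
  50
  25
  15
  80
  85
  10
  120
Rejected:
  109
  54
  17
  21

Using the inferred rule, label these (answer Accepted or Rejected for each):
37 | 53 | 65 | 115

Rejected, Rejected, Accepted, Accepted

Rule: multiple of 5. This holds for each 'Accepted' example and fails for each 'Rejected' one.
37 — 37 = 5·7 + 2, hence Rejected.
53 — 53 = 5·10 + 3, hence Rejected.
65 — 65 = 5·13, hence Accepted.
115 — 115 = 5·23, hence Accepted.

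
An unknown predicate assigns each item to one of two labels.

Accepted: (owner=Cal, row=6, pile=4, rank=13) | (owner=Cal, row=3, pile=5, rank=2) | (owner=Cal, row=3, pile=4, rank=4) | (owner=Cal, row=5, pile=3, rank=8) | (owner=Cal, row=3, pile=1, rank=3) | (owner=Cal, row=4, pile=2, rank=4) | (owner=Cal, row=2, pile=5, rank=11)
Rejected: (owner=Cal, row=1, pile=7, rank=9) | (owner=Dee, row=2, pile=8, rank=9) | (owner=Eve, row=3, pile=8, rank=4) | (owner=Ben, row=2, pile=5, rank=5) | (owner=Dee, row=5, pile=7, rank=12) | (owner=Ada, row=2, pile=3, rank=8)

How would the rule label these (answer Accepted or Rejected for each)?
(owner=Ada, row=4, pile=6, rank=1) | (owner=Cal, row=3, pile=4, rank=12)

The classifier is using: owner is Cal AND row ≥ 2.
(owner=Ada, row=4, pile=6, rank=1) → owner is Ada, row = 4 → Rejected. (owner=Cal, row=3, pile=4, rank=12) → owner is Cal, row = 3 → Accepted.

Rejected, Accepted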